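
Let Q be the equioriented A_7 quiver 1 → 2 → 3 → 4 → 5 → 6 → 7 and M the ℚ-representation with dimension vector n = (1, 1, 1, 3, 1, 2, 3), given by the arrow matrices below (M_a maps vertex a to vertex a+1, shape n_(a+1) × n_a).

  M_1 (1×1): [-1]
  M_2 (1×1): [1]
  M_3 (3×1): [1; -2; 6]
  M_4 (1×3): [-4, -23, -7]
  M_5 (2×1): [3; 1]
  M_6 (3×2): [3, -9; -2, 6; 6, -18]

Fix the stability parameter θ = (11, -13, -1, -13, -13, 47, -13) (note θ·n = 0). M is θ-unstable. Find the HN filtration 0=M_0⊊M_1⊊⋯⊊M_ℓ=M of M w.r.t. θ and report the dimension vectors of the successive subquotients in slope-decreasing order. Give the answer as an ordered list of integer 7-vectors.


Via rank(M_{q-1}∘⋯∘M_p): M ≅ I[1,4], I[4,4], I[4,6], I[6,7], I[7,7]^2.
μ_θ-semistable layers: μ^(1)=47; μ^(2)=17; μ^(3)=-4; μ^(4)=-13

((0, 0, 0, 0, 0, 1, 0); (0, 0, 0, 0, 0, 1, 1); (1, 1, 1, 1, 0, 0, 0); (0, 0, 0, 2, 1, 0, 2))


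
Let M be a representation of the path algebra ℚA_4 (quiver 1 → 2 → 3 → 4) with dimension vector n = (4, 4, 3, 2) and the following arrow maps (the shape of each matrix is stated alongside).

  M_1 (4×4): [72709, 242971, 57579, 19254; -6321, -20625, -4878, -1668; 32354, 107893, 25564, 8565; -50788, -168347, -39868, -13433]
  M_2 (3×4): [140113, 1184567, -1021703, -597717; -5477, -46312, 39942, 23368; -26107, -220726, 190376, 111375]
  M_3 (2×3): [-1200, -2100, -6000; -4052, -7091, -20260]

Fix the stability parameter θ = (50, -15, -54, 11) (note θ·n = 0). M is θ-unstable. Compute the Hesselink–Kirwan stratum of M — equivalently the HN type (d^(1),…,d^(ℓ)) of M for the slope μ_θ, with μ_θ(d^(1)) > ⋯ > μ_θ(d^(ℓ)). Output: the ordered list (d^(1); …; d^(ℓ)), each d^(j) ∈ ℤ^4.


Interval decomposition of M: I[1,1], I[1,3]^2, I[1,4], I[2,2], I[4,4].
HN type (ℓ=4): μ^(1)=50; μ^(2)=11; μ^(3)=-19/3; μ^(4)=-15

((1, 0, 0, 0); (0, 0, 0, 2); (3, 3, 3, 0); (0, 1, 0, 0))


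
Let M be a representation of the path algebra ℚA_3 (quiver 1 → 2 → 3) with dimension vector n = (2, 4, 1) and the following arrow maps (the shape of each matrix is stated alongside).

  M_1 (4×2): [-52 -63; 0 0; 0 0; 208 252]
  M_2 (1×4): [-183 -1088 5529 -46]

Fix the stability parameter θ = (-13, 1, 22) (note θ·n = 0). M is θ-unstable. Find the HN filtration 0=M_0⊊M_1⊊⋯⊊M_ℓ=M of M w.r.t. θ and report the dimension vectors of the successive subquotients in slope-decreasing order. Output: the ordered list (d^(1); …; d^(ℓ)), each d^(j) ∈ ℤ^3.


Barcode: M ≅ I[1,1], I[1,3], I[2,2]^3. HN layers by μ_θ (3 steps, strictly decreasing):
  μ^(1)=22; μ^(2)=1; μ^(3)=-13

((0, 0, 1); (0, 4, 0); (2, 0, 0))


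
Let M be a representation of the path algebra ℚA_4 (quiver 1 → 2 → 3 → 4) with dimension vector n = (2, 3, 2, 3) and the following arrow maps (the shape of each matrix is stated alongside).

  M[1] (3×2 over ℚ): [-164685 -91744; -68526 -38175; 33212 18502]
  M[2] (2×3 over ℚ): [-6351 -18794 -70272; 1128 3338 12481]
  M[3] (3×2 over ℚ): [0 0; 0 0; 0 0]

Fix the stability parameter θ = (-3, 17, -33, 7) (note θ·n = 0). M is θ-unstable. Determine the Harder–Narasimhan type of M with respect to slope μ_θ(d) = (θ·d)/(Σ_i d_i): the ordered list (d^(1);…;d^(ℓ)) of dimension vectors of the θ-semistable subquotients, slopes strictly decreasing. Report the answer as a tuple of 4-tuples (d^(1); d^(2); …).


Interval decomposition of M: I[1,2], I[1,3], I[2,3], I[4,4]^3.
HN type (ℓ=5): μ^(1)=17; μ^(2)=7; μ^(3)=-3; μ^(4)=-19/3; μ^(5)=-8

((0, 1, 0, 0); (0, 0, 0, 3); (1, 0, 0, 0); (1, 1, 1, 0); (0, 1, 1, 0))


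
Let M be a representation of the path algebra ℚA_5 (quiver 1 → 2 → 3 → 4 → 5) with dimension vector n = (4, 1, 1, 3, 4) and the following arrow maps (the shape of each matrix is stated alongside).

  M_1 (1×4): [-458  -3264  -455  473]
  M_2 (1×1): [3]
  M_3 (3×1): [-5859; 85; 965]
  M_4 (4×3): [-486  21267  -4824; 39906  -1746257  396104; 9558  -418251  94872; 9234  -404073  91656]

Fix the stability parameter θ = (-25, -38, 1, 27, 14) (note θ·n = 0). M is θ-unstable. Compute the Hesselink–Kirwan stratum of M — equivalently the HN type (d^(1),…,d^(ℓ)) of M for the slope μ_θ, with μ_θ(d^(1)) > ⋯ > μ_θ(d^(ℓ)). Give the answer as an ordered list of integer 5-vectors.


Interval decomposition of M: I[1,1]^3, I[1,5], I[4,4]^2, I[5,5]^3.
HN type (ℓ=6): μ^(1)=27; μ^(2)=41/2; μ^(3)=14; μ^(4)=1; μ^(5)=-25; μ^(6)=-63/2

((0, 0, 0, 2, 0); (0, 0, 0, 1, 1); (0, 0, 0, 0, 3); (0, 0, 1, 0, 0); (3, 0, 0, 0, 0); (1, 1, 0, 0, 0))


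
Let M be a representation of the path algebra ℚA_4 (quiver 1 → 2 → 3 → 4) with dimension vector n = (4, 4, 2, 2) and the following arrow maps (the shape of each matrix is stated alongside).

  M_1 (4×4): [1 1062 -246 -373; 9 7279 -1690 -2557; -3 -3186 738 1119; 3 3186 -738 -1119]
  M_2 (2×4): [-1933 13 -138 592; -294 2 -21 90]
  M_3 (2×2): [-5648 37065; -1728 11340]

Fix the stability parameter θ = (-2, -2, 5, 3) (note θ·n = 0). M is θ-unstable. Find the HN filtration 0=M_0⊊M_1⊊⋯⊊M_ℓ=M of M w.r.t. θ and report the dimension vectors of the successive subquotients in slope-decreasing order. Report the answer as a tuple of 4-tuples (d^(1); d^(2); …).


Via rank(M_{q-1}∘⋯∘M_p): M ≅ I[1,1]^2, I[1,3], I[1,4], I[2,2]^2, I[4,4].
μ_θ-semistable layers: μ^(1)=5; μ^(2)=4; μ^(3)=3; μ^(4)=-2

((0, 0, 1, 0); (0, 0, 1, 1); (0, 0, 0, 1); (4, 4, 0, 0))


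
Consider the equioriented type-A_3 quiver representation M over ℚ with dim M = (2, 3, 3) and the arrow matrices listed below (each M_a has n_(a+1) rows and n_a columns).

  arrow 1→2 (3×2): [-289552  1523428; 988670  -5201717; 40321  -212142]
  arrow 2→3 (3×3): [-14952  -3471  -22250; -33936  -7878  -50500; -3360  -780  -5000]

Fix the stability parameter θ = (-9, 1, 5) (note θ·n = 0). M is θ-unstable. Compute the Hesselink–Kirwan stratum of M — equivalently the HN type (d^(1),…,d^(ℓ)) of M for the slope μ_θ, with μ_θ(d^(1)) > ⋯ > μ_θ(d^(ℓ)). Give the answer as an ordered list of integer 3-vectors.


Interval decomposition of M: I[1,2], I[1,3], I[2,2], I[3,3]^2.
HN type (ℓ=3): μ^(1)=5; μ^(2)=1; μ^(3)=-9

((0, 0, 3); (0, 3, 0); (2, 0, 0))


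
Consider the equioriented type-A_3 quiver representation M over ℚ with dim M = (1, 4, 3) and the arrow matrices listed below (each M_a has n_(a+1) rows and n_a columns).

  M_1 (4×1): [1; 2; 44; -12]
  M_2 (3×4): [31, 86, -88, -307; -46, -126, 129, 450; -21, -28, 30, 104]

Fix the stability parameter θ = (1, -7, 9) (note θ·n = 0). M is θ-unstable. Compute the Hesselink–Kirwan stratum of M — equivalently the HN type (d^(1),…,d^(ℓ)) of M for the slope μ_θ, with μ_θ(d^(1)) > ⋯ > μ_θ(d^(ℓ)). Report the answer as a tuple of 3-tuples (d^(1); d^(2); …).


Barcode: M ≅ I[1,3], I[2,2], I[2,3]^2. HN layers by μ_θ (3 steps, strictly decreasing):
  μ^(1)=9; μ^(2)=-3; μ^(3)=-7

((0, 0, 3); (1, 1, 0); (0, 3, 0))


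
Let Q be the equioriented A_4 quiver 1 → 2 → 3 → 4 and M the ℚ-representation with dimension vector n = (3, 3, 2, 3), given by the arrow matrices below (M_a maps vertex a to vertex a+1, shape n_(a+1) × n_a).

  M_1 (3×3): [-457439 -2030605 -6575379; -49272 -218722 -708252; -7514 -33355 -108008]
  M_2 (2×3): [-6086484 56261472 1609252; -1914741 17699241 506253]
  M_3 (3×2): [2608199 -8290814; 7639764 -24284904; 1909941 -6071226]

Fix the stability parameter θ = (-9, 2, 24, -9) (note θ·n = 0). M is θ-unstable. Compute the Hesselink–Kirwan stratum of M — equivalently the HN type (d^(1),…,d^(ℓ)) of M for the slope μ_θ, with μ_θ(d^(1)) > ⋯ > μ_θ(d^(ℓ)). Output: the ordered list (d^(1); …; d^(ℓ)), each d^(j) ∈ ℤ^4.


Interval decomposition of M: I[1,2], I[1,3], I[1,4], I[4,4]^2.
HN type (ℓ=4): μ^(1)=24; μ^(2)=15/2; μ^(3)=2; μ^(4)=-9

((0, 0, 1, 0); (0, 0, 1, 1); (0, 3, 0, 0); (3, 0, 0, 2))


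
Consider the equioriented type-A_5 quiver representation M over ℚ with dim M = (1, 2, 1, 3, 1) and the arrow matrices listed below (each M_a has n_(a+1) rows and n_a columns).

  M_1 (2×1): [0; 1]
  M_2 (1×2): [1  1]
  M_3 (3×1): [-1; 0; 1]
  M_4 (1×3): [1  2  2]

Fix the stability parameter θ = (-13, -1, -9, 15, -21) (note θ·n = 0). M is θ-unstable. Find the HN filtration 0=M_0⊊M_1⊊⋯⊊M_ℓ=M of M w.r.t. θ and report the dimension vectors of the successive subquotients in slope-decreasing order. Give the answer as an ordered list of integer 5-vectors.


Barcode: M ≅ I[1,5], I[2,2], I[4,4]^2. HN layers by μ_θ (5 steps, strictly decreasing):
  μ^(1)=15; μ^(2)=-1; μ^(3)=-3; μ^(4)=-5; μ^(5)=-13

((0, 0, 0, 2, 0); (0, 1, 0, 0, 0); (0, 0, 0, 1, 1); (0, 1, 1, 0, 0); (1, 0, 0, 0, 0))


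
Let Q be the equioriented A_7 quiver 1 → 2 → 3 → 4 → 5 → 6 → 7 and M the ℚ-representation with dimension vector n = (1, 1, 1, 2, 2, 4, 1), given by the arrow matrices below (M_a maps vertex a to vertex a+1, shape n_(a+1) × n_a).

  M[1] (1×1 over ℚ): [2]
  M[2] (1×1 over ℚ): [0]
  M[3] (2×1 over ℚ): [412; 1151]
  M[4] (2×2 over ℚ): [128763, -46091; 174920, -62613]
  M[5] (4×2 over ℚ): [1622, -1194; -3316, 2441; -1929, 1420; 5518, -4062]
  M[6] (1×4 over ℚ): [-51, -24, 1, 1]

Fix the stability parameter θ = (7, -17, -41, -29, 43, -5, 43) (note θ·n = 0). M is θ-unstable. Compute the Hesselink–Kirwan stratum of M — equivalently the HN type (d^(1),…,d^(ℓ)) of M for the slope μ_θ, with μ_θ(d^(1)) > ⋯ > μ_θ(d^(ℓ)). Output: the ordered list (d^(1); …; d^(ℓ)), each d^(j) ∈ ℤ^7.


Interval decomposition of M: I[1,2], I[3,7], I[4,6], I[6,6]^2.
HN type (ℓ=5): μ^(1)=43; μ^(2)=19; μ^(3)=-5; μ^(4)=-29; μ^(5)=-41

((0, 0, 0, 0, 0, 0, 1); (0, 0, 0, 0, 2, 2, 0); (1, 1, 0, 0, 0, 2, 0); (0, 0, 0, 2, 0, 0, 0); (0, 0, 1, 0, 0, 0, 0))


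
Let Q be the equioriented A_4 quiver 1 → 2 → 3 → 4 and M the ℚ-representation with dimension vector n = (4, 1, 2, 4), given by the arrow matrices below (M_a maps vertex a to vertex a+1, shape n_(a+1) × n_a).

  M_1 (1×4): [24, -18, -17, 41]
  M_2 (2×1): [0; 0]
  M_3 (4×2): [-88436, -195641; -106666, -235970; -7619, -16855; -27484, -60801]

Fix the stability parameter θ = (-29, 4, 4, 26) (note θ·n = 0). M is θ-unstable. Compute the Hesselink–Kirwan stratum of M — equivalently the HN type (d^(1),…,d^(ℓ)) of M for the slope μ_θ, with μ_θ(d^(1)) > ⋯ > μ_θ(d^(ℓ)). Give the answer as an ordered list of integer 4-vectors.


Interval decomposition of M: I[1,1]^3, I[1,2], I[3,4]^2, I[4,4]^2.
HN type (ℓ=3): μ^(1)=26; μ^(2)=4; μ^(3)=-29

((0, 0, 0, 4); (0, 1, 2, 0); (4, 0, 0, 0))


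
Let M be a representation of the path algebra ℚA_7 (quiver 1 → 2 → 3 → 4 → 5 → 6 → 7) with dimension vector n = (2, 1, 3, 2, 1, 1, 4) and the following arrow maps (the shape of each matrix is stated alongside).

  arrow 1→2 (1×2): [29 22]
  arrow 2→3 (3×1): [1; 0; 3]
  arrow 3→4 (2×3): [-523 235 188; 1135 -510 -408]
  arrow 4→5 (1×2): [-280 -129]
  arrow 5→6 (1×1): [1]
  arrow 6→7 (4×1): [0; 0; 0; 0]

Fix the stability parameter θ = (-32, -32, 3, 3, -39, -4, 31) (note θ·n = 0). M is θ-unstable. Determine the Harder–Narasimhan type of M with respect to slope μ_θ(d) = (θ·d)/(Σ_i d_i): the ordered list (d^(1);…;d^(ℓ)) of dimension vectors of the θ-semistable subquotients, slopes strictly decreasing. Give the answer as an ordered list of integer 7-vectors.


Via rank(M_{q-1}∘⋯∘M_p): M ≅ I[1,1], I[1,6], I[3,3], I[3,4], I[7,7]^4.
μ_θ-semistable layers: μ^(1)=31; μ^(2)=3; μ^(3)=-4; μ^(4)=-11; μ^(5)=-32

((0, 0, 0, 0, 0, 0, 4); (0, 0, 2, 1, 0, 0, 0); (0, 0, 0, 0, 0, 1, 0); (0, 0, 1, 1, 1, 0, 0); (2, 1, 0, 0, 0, 0, 0))


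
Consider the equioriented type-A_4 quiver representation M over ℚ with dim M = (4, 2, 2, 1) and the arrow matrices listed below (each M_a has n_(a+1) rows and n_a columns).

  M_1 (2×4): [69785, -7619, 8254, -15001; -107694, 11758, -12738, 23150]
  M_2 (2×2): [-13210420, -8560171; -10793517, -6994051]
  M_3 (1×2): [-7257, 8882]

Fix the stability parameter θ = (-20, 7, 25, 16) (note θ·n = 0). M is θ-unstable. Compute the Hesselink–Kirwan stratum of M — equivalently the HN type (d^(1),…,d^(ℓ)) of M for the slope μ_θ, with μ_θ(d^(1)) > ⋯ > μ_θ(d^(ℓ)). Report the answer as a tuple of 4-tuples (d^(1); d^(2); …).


Barcode: M ≅ I[1,1]^2, I[1,3], I[1,4]. HN layers by μ_θ (4 steps, strictly decreasing):
  μ^(1)=25; μ^(2)=41/2; μ^(3)=7; μ^(4)=-20

((0, 0, 1, 0); (0, 0, 1, 1); (0, 2, 0, 0); (4, 0, 0, 0))


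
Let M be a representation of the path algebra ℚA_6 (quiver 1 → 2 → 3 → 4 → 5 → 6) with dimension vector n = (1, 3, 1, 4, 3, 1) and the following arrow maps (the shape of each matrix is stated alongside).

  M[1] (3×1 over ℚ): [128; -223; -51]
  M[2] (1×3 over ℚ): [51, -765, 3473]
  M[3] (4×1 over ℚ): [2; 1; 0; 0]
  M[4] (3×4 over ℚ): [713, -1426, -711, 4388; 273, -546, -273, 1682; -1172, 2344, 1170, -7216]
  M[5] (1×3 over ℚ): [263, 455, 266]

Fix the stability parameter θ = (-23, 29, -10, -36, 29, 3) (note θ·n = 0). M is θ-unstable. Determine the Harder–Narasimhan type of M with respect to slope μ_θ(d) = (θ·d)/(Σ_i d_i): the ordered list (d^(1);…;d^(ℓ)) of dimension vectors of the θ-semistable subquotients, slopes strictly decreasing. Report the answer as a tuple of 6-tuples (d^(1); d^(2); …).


Barcode: M ≅ I[1,2], I[2,2], I[2,4], I[4,5]^2, I[4,6]. HN layers by μ_θ (5 steps, strictly decreasing):
  μ^(1)=29; μ^(2)=16; μ^(3)=-17/3; μ^(4)=-23; μ^(5)=-36

((0, 2, 0, 0, 2, 0); (0, 0, 0, 0, 1, 1); (0, 1, 1, 1, 0, 0); (1, 0, 0, 0, 0, 0); (0, 0, 0, 3, 0, 0))


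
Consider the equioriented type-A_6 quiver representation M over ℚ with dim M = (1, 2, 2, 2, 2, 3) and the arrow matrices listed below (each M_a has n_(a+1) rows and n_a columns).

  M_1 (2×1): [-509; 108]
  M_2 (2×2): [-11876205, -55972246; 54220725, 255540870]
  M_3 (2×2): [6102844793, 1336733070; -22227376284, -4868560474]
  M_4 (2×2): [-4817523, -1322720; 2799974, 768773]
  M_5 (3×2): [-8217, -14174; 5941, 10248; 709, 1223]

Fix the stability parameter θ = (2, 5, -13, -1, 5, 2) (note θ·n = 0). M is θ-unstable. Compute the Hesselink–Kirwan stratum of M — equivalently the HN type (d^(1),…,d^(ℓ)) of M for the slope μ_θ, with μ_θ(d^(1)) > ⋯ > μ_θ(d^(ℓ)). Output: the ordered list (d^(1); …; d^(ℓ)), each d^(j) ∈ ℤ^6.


Interval decomposition of M: I[1,6], I[2,2], I[3,6], I[6,6].
HN type (ℓ=6): μ^(1)=5; μ^(2)=7/2; μ^(3)=2; μ^(4)=-1; μ^(5)=-2; μ^(6)=-13

((0, 1, 0, 0, 0, 0); (0, 0, 0, 0, 2, 2); (0, 0, 0, 0, 0, 1); (0, 0, 0, 2, 0, 0); (1, 1, 1, 0, 0, 0); (0, 0, 1, 0, 0, 0))


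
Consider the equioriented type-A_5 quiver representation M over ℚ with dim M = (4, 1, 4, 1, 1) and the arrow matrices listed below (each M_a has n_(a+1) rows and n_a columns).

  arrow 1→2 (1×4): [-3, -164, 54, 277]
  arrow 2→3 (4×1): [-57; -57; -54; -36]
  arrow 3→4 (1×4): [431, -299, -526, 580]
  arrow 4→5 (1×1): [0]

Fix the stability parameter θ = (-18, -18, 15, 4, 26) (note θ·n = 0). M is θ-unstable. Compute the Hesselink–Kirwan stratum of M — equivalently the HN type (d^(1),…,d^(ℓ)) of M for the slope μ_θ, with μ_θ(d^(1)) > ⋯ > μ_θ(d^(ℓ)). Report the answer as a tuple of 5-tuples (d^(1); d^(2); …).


Interval decomposition of M: I[1,1]^3, I[1,3], I[3,3]^2, I[3,4], I[5,5].
HN type (ℓ=4): μ^(1)=26; μ^(2)=15; μ^(3)=19/2; μ^(4)=-18

((0, 0, 0, 0, 1); (0, 0, 3, 0, 0); (0, 0, 1, 1, 0); (4, 1, 0, 0, 0))


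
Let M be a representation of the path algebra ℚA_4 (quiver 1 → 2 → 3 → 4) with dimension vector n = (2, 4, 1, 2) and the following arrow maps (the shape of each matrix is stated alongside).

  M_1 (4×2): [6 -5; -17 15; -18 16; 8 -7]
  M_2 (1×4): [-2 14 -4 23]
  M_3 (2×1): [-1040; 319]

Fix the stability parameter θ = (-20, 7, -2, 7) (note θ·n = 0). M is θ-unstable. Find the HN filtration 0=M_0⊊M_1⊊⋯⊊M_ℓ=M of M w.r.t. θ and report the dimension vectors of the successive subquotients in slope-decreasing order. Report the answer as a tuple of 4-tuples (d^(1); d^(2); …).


Barcode: M ≅ I[1,2], I[1,4], I[2,2]^2, I[4,4]. HN layers by μ_θ (3 steps, strictly decreasing):
  μ^(1)=7; μ^(2)=5/2; μ^(3)=-20

((0, 3, 0, 2); (0, 1, 1, 0); (2, 0, 0, 0))


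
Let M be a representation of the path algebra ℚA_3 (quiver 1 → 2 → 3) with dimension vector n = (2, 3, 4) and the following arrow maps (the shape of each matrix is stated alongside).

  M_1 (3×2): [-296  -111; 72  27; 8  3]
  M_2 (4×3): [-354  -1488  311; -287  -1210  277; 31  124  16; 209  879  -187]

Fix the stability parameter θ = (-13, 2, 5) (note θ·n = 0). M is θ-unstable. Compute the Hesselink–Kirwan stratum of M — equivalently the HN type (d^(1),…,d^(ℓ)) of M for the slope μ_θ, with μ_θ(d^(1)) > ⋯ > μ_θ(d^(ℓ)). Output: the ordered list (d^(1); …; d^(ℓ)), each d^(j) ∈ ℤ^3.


Interval decomposition of M: I[1,1], I[1,3], I[2,3]^2, I[3,3].
HN type (ℓ=3): μ^(1)=5; μ^(2)=2; μ^(3)=-13

((0, 0, 4); (0, 3, 0); (2, 0, 0))


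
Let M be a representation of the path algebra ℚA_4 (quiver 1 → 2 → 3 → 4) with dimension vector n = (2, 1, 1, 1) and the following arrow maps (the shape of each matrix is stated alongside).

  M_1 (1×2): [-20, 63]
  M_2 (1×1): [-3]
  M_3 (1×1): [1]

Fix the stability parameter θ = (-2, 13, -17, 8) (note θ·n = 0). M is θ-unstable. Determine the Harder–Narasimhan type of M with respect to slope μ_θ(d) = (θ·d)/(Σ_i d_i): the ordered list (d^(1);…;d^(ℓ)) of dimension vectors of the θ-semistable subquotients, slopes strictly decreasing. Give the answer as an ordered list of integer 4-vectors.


Interval decomposition of M: I[1,1], I[1,4].
HN type (ℓ=2): μ^(1)=8; μ^(2)=-2

((0, 0, 0, 1); (2, 1, 1, 0))


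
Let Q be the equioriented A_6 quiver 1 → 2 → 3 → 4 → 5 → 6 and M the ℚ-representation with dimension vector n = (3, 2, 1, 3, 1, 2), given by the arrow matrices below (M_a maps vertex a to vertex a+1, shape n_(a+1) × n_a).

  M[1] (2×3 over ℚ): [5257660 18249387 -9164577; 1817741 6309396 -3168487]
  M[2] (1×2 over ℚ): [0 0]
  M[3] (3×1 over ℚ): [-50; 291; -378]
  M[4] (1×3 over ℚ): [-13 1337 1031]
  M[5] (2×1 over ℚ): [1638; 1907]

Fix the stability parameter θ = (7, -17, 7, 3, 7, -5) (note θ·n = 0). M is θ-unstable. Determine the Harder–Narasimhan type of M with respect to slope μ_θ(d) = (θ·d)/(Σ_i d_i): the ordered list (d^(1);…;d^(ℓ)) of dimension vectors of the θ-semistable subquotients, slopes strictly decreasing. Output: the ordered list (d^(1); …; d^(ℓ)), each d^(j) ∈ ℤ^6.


Interval decomposition of M: I[1,1], I[1,2]^2, I[3,6], I[4,4]^2, I[6,6].
HN type (ℓ=3): μ^(1)=7; μ^(2)=3; μ^(3)=-5

((1, 0, 0, 0, 0, 0); (0, 0, 1, 3, 1, 1); (2, 2, 0, 0, 0, 1))


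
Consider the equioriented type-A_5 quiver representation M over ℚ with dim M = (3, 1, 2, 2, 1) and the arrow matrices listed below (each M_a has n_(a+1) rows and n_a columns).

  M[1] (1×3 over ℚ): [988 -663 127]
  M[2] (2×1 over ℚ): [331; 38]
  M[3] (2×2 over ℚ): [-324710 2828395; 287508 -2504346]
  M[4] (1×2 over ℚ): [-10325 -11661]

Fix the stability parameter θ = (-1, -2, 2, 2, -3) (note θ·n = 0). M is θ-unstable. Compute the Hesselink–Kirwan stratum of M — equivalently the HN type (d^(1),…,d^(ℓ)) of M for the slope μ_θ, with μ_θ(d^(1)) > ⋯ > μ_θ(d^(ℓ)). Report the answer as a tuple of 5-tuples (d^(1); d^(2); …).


Interval decomposition of M: I[1,1]^2, I[1,3], I[3,5], I[4,4].
HN type (ℓ=4): μ^(1)=2; μ^(2)=1/3; μ^(3)=-1; μ^(4)=-3/2

((0, 0, 1, 1, 0); (0, 0, 1, 1, 1); (2, 0, 0, 0, 0); (1, 1, 0, 0, 0))


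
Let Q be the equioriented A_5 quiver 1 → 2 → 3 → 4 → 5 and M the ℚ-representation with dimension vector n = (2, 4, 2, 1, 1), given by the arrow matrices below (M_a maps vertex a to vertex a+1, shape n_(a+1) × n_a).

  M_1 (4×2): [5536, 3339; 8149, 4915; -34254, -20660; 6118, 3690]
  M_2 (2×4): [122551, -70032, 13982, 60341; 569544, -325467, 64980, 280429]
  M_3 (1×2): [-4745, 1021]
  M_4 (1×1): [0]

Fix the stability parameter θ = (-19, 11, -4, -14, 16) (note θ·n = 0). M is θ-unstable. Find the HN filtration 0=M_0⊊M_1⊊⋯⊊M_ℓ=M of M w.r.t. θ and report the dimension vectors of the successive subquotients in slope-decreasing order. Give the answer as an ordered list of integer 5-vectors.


Via rank(M_{q-1}∘⋯∘M_p): M ≅ I[1,3], I[1,4], I[2,2]^2, I[5,5].
μ_θ-semistable layers: μ^(1)=16; μ^(2)=11; μ^(3)=7/2; μ^(4)=-7/3; μ^(5)=-19

((0, 0, 0, 0, 1); (0, 2, 0, 0, 0); (0, 1, 1, 0, 0); (0, 1, 1, 1, 0); (2, 0, 0, 0, 0))


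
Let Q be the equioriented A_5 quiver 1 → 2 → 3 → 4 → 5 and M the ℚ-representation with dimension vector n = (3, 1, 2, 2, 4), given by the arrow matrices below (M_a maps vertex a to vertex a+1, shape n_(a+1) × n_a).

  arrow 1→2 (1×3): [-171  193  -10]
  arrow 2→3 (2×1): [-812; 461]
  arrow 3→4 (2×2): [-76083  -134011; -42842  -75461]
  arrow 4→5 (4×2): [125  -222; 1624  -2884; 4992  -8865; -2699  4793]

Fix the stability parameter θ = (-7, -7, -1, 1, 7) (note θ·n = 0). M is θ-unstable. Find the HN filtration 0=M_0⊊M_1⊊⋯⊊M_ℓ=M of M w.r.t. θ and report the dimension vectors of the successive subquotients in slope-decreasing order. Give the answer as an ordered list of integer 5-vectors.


Barcode: M ≅ I[1,1]^2, I[1,5], I[3,5], I[5,5]^2. HN layers by μ_θ (4 steps, strictly decreasing):
  μ^(1)=7; μ^(2)=1; μ^(3)=-1; μ^(4)=-7

((0, 0, 0, 0, 4); (0, 0, 0, 2, 0); (0, 0, 2, 0, 0); (3, 1, 0, 0, 0))


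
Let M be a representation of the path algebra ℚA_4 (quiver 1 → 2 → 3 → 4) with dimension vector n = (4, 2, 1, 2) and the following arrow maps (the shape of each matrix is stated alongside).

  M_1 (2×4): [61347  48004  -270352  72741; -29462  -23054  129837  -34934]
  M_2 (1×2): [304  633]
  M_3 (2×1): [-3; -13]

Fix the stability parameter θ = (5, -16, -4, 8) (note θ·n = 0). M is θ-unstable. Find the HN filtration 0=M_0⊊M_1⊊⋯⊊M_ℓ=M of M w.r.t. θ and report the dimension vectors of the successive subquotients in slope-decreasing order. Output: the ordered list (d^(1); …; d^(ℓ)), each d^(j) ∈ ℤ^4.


Barcode: M ≅ I[1,1]^2, I[1,2], I[1,4], I[4,4]. HN layers by μ_θ (4 steps, strictly decreasing):
  μ^(1)=8; μ^(2)=5; μ^(3)=-4; μ^(4)=-11/2

((0, 0, 0, 2); (2, 0, 0, 0); (0, 0, 1, 0); (2, 2, 0, 0))


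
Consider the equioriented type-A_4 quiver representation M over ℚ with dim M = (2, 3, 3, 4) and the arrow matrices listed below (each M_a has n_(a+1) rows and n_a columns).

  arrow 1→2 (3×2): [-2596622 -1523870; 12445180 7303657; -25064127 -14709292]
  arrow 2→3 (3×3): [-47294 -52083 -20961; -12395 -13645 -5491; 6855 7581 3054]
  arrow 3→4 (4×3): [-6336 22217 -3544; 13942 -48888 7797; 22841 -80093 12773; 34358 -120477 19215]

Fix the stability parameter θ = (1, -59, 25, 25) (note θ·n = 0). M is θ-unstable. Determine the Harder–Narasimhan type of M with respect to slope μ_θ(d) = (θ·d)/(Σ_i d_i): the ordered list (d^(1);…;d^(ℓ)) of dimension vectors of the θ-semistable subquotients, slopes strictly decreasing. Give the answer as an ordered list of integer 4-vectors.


Via rank(M_{q-1}∘⋯∘M_p): M ≅ I[1,4]^2, I[2,4], I[4,4].
μ_θ-semistable layers: μ^(1)=25; μ^(2)=-29; μ^(3)=-59

((0, 0, 3, 4); (2, 2, 0, 0); (0, 1, 0, 0))


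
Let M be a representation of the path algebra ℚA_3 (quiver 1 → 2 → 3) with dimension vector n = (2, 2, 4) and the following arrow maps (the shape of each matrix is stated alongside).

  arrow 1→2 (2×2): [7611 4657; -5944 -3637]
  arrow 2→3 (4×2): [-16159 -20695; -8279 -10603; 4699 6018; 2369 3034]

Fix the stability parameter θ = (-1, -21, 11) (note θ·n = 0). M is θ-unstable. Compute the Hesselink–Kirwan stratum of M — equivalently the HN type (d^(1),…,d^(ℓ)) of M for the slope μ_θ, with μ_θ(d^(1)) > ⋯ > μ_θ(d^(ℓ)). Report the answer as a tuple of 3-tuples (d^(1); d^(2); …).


Interval decomposition of M: I[1,3]^2, I[3,3]^2.
HN type (ℓ=2): μ^(1)=11; μ^(2)=-11

((0, 0, 4); (2, 2, 0))


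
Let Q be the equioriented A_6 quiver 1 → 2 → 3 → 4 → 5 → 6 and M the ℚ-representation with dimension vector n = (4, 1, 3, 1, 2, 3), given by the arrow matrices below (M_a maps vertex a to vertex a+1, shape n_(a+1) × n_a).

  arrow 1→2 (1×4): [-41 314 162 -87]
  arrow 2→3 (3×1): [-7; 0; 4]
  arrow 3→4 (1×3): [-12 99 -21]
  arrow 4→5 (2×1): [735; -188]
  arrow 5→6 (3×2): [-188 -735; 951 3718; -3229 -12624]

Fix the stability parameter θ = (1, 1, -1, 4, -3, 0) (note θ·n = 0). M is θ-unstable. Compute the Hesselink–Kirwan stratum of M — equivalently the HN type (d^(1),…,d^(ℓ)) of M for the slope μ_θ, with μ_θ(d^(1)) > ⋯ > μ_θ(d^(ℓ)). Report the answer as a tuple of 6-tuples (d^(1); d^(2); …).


Interval decomposition of M: I[1,1]^3, I[1,3], I[3,3], I[3,6], I[5,6], I[6,6].
HN type (ℓ=5): μ^(1)=1; μ^(2)=1/3; μ^(3)=0; μ^(4)=-1; μ^(5)=-3

((3, 0, 0, 0, 0, 0); (1, 1, 1, 1, 1, 1); (0, 0, 0, 0, 0, 2); (0, 0, 2, 0, 0, 0); (0, 0, 0, 0, 1, 0))


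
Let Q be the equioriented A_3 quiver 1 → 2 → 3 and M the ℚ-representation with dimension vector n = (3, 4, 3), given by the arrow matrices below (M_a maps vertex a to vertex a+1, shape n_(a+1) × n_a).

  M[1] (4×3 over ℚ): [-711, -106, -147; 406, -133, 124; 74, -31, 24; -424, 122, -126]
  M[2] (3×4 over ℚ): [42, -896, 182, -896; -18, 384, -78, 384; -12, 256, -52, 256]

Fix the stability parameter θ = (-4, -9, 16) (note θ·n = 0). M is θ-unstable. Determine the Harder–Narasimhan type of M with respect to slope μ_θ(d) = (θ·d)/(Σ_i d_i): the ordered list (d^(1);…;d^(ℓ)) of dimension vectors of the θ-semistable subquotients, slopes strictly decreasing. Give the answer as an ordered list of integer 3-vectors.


Via rank(M_{q-1}∘⋯∘M_p): M ≅ I[1,2]^2, I[1,3], I[2,2], I[3,3]^2.
μ_θ-semistable layers: μ^(1)=16; μ^(2)=-13/2; μ^(3)=-9

((0, 0, 3); (3, 3, 0); (0, 1, 0))


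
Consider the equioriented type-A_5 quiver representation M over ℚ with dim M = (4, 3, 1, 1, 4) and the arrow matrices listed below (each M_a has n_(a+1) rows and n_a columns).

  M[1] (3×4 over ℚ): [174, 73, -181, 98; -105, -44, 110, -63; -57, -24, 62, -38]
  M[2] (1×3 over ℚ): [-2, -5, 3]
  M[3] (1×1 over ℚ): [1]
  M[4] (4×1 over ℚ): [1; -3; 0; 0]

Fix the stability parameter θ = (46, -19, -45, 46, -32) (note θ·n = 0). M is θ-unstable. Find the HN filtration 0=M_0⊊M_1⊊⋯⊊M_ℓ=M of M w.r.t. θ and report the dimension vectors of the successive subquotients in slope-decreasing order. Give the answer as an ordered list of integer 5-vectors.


Via rank(M_{q-1}∘⋯∘M_p): M ≅ I[1,1], I[1,2]^2, I[1,5], I[5,5]^3.
μ_θ-semistable layers: μ^(1)=46; μ^(2)=27/2; μ^(3)=7; μ^(4)=-6; μ^(5)=-32

((1, 0, 0, 0, 0); (2, 2, 0, 0, 0); (0, 0, 0, 1, 1); (1, 1, 1, 0, 0); (0, 0, 0, 0, 3))


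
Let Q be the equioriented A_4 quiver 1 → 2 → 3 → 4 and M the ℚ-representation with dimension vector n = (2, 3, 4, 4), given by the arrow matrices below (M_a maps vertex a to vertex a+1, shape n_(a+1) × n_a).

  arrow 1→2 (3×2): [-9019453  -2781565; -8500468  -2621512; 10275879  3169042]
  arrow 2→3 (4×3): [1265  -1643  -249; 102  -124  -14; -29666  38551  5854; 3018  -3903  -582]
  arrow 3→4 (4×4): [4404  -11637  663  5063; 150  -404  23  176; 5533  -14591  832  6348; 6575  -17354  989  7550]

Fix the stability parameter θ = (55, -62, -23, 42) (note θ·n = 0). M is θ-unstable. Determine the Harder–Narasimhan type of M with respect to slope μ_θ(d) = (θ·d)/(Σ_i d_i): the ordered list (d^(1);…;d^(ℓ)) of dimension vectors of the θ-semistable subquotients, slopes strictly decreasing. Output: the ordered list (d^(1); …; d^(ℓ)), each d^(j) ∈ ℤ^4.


Via rank(M_{q-1}∘⋯∘M_p): M ≅ I[1,2], I[1,4], I[2,4], I[3,4]^2.
μ_θ-semistable layers: μ^(1)=42; μ^(2)=-7/2; μ^(3)=-10; μ^(4)=-23; μ^(5)=-62

((0, 0, 0, 4); (1, 1, 0, 0); (1, 1, 1, 0); (0, 0, 3, 0); (0, 1, 0, 0))


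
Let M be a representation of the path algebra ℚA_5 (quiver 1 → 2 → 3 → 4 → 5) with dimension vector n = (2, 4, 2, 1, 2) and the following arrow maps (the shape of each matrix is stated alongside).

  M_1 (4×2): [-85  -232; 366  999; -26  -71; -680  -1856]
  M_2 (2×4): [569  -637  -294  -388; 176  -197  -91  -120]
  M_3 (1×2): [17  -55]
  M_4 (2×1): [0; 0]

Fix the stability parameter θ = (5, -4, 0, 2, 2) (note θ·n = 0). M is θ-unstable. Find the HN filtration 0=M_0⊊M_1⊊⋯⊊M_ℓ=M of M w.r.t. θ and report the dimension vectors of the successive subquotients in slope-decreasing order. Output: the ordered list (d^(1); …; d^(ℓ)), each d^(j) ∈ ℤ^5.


Via rank(M_{q-1}∘⋯∘M_p): M ≅ I[1,3], I[1,4], I[2,2]^2, I[5,5]^2.
μ_θ-semistable layers: μ^(1)=2; μ^(2)=1/3; μ^(3)=-4

((0, 0, 0, 1, 2); (2, 2, 2, 0, 0); (0, 2, 0, 0, 0))


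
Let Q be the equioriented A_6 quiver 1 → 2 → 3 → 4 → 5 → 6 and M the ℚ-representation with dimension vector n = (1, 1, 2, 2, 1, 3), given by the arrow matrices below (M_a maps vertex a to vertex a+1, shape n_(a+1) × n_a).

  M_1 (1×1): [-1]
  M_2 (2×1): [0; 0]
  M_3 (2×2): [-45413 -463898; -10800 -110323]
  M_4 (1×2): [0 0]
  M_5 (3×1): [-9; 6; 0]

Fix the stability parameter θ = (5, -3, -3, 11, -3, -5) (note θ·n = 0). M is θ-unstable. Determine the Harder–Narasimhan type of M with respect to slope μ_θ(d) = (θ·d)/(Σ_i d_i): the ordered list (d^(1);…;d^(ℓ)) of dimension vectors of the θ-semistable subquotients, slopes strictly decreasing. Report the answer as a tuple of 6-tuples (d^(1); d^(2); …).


Via rank(M_{q-1}∘⋯∘M_p): M ≅ I[1,2], I[3,4]^2, I[5,6], I[6,6]^2.
μ_θ-semistable layers: μ^(1)=11; μ^(2)=1; μ^(3)=-3; μ^(4)=-4; μ^(5)=-5

((0, 0, 0, 2, 0, 0); (1, 1, 0, 0, 0, 0); (0, 0, 2, 0, 0, 0); (0, 0, 0, 0, 1, 1); (0, 0, 0, 0, 0, 2))


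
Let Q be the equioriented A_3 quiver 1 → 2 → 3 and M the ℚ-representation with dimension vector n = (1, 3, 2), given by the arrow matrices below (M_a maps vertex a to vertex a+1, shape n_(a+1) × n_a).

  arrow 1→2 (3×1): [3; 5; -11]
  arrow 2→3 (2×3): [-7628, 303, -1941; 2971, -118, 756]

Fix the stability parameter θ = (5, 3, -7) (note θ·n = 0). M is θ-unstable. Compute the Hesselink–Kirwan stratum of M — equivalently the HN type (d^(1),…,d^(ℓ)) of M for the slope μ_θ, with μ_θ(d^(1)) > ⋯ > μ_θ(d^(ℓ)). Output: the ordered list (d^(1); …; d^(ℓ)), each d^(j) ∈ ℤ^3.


Barcode: M ≅ I[1,3], I[2,2], I[2,3]. HN layers by μ_θ (3 steps, strictly decreasing):
  μ^(1)=3; μ^(2)=1/3; μ^(3)=-2

((0, 1, 0); (1, 1, 1); (0, 1, 1))


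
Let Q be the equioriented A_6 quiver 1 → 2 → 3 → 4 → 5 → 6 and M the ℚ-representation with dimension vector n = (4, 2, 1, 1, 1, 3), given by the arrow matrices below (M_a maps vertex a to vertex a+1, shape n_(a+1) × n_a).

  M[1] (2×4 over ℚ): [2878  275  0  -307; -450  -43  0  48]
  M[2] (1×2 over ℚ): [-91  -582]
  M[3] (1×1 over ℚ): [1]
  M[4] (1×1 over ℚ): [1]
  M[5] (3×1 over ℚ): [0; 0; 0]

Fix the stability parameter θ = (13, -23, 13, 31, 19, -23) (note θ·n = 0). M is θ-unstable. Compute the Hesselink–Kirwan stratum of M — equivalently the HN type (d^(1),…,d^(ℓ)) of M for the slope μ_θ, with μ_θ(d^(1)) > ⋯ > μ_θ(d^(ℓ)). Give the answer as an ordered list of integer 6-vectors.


Barcode: M ≅ I[1,1]^2, I[1,2], I[1,5], I[6,6]^3. HN layers by μ_θ (4 steps, strictly decreasing):
  μ^(1)=25; μ^(2)=13; μ^(3)=-5; μ^(4)=-23

((0, 0, 0, 1, 1, 0); (2, 0, 1, 0, 0, 0); (2, 2, 0, 0, 0, 0); (0, 0, 0, 0, 0, 3))


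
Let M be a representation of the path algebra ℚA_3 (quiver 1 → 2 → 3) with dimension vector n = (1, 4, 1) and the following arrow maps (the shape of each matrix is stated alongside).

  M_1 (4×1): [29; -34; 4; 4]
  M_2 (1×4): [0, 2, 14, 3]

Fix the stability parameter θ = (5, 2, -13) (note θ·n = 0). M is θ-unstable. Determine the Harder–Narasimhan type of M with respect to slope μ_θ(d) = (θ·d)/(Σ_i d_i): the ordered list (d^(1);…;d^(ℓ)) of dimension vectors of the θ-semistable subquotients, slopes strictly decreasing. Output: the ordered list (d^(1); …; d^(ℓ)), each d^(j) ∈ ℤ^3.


Barcode: M ≅ I[1,2], I[2,2]^2, I[2,3]. HN layers by μ_θ (3 steps, strictly decreasing):
  μ^(1)=7/2; μ^(2)=2; μ^(3)=-11/2

((1, 1, 0); (0, 2, 0); (0, 1, 1))


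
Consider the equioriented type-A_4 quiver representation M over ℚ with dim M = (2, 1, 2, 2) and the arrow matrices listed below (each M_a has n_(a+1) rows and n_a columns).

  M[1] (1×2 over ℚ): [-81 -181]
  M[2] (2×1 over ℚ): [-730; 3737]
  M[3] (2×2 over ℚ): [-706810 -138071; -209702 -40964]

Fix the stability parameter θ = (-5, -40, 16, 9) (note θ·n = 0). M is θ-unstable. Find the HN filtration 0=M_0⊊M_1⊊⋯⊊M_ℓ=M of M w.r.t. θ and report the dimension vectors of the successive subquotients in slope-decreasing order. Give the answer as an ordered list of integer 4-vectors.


Barcode: M ≅ I[1,1], I[1,4], I[3,4]. HN layers by μ_θ (3 steps, strictly decreasing):
  μ^(1)=25/2; μ^(2)=-5; μ^(3)=-45/2

((0, 0, 2, 2); (1, 0, 0, 0); (1, 1, 0, 0))


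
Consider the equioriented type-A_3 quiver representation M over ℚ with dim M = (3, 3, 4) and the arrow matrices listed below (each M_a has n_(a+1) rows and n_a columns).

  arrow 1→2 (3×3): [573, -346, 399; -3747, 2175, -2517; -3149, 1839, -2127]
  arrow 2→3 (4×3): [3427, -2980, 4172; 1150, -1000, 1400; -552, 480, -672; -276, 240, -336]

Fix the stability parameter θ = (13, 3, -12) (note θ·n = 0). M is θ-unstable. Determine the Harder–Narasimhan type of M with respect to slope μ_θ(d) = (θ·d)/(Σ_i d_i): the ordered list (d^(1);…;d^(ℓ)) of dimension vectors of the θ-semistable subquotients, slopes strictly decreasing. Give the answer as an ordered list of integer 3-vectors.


Interval decomposition of M: I[1,2]^2, I[1,3], I[3,3]^3.
HN type (ℓ=3): μ^(1)=8; μ^(2)=4/3; μ^(3)=-12

((2, 2, 0); (1, 1, 1); (0, 0, 3))


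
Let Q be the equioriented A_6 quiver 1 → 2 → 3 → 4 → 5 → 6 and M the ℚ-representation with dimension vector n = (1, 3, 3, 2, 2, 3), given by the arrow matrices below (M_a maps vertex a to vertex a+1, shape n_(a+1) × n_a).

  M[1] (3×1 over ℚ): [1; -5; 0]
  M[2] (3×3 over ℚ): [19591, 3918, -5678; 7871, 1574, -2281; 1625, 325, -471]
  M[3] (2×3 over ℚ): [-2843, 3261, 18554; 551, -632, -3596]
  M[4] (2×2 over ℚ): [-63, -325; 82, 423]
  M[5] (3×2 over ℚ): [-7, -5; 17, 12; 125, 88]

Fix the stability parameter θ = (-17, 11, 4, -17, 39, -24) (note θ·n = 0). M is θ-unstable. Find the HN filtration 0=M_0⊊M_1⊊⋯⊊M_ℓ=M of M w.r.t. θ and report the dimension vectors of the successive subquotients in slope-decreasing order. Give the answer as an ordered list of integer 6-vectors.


Interval decomposition of M: I[1,6], I[2,3], I[2,6], I[6,6].
HN type (ℓ=4): μ^(1)=15/2; μ^(2)=-2/3; μ^(3)=-17; μ^(4)=-24

((0, 1, 1, 0, 2, 2); (0, 2, 2, 2, 0, 0); (1, 0, 0, 0, 0, 0); (0, 0, 0, 0, 0, 1))


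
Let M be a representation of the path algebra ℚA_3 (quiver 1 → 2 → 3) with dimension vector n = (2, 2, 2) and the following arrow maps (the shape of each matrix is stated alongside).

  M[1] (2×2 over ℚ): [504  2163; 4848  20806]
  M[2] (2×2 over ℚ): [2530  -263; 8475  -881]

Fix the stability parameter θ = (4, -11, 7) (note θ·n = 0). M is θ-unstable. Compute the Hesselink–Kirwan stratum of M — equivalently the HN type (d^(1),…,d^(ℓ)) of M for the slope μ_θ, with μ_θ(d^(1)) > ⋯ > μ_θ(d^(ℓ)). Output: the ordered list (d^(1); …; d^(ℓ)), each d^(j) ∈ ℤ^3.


Barcode: M ≅ I[1,1], I[1,3], I[2,3]. HN layers by μ_θ (4 steps, strictly decreasing):
  μ^(1)=7; μ^(2)=4; μ^(3)=-7/2; μ^(4)=-11

((0, 0, 2); (1, 0, 0); (1, 1, 0); (0, 1, 0))


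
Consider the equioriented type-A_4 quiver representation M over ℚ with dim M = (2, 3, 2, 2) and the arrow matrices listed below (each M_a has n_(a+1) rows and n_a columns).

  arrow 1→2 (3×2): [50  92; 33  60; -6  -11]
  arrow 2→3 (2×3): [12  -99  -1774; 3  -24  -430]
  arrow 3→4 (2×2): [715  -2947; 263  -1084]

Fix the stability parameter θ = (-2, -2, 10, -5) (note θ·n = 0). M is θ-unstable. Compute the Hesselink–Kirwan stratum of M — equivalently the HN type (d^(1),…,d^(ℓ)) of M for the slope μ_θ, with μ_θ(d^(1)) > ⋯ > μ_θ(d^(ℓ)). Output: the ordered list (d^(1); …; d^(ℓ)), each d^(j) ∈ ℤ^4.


Interval decomposition of M: I[1,4]^2, I[2,2].
HN type (ℓ=2): μ^(1)=5/2; μ^(2)=-2

((0, 0, 2, 2); (2, 3, 0, 0))


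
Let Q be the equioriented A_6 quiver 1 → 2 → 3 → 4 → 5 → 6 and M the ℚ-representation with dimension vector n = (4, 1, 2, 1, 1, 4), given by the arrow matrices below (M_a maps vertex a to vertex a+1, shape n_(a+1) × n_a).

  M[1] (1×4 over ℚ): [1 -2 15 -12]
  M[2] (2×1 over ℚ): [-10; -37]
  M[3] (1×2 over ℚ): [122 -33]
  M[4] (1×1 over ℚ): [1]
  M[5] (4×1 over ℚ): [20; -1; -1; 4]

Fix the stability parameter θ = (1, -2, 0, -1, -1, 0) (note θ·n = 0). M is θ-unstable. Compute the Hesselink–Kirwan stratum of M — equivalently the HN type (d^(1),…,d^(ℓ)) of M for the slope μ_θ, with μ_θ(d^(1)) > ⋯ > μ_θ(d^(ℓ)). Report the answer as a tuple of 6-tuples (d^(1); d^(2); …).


Barcode: M ≅ I[1,1]^3, I[1,6], I[3,3], I[6,6]^3. HN layers by μ_θ (3 steps, strictly decreasing):
  μ^(1)=1; μ^(2)=0; μ^(3)=-3/5

((3, 0, 0, 0, 0, 0); (0, 0, 1, 0, 0, 4); (1, 1, 1, 1, 1, 0))


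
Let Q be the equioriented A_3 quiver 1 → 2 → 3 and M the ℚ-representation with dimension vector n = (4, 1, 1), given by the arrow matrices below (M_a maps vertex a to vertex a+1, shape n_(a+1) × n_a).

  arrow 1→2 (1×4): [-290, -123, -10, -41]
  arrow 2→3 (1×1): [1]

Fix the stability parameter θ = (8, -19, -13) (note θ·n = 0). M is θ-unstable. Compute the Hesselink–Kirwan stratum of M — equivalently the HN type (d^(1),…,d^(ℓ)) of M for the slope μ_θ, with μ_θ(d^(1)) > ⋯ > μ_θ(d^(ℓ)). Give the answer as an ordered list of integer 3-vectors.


Via rank(M_{q-1}∘⋯∘M_p): M ≅ I[1,1]^3, I[1,3].
μ_θ-semistable layers: μ^(1)=8; μ^(2)=-8

((3, 0, 0); (1, 1, 1))


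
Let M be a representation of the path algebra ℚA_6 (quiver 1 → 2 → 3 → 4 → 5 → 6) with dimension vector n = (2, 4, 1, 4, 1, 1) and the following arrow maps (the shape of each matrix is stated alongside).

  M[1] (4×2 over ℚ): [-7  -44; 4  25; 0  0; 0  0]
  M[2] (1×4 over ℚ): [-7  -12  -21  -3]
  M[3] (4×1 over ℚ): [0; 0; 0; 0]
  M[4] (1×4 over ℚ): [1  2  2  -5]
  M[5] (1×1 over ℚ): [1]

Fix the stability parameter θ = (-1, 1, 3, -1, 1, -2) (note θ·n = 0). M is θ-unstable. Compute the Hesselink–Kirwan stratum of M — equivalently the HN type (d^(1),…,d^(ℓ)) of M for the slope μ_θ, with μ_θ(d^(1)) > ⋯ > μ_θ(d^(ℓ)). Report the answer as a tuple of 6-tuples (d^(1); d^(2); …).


Via rank(M_{q-1}∘⋯∘M_p): M ≅ I[1,2], I[1,3], I[2,2]^2, I[4,4]^3, I[4,6].
μ_θ-semistable layers: μ^(1)=3; μ^(2)=1; μ^(3)=-1/2; μ^(4)=-1

((0, 0, 1, 0, 0, 0); (0, 4, 0, 0, 0, 0); (0, 0, 0, 0, 1, 1); (2, 0, 0, 4, 0, 0))


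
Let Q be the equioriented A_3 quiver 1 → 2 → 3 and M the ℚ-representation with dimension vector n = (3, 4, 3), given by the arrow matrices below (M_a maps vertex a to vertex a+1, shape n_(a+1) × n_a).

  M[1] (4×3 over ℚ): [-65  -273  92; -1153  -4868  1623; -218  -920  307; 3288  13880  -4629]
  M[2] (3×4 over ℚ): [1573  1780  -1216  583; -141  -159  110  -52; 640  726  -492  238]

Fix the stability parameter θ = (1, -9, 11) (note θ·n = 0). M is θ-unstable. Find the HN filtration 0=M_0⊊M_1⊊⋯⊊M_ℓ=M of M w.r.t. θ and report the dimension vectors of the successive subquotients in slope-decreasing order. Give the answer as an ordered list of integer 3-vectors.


Via rank(M_{q-1}∘⋯∘M_p): M ≅ I[1,3]^3, I[2,2].
μ_θ-semistable layers: μ^(1)=11; μ^(2)=-4; μ^(3)=-9

((0, 0, 3); (3, 3, 0); (0, 1, 0))
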